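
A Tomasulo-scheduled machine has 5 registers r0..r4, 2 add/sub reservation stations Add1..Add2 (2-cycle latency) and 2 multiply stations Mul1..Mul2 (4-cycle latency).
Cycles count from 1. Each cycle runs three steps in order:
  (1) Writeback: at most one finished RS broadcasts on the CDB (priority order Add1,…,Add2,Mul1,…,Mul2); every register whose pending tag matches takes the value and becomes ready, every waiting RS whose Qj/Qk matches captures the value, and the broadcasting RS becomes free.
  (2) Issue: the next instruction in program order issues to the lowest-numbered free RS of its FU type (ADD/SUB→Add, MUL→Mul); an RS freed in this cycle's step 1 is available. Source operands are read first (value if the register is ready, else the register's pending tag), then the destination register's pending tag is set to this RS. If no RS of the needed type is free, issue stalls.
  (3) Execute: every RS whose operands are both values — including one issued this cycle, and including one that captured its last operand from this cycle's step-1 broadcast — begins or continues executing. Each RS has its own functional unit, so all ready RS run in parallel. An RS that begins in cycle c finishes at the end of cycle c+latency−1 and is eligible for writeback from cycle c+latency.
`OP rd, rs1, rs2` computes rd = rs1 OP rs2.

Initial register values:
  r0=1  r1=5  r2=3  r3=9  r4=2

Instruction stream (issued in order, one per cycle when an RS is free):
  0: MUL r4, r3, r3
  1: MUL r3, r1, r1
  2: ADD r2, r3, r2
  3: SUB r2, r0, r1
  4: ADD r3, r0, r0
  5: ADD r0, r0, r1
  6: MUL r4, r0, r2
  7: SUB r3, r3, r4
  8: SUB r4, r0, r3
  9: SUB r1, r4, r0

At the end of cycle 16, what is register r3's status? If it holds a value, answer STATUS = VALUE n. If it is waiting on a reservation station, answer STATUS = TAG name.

STATUS = VALUE 26

  c1: issue MUL r4<-Mul1  regs: r0:1,r1:5,r2:3,r3:9,r4:Mul1
  c2: issue MUL r3<-Mul2  regs: r0:1,r1:5,r2:3,r3:Mul2,r4:Mul1
  c3: issue ADD r2<-Add1  regs: r0:1,r1:5,r2:Add1,r3:Mul2,r4:Mul1
  c4: issue SUB r2<-Add2  regs: r0:1,r1:5,r2:Add2,r3:Mul2,r4:Mul1
  c5: CDB Mul1=81; stall  regs: r0:1,r1:5,r2:Add2,r3:Mul2,r4:81
  c6: CDB Add2=-4; issue ADD r3<-Add2  regs: r0:1,r1:5,r2:-4,r3:Add2,r4:81
  c7: CDB Mul2=25; stall  regs: r0:1,r1:5,r2:-4,r3:Add2,r4:81
  c8: CDB Add2=2; issue ADD r0<-Add2  regs: r0:Add2,r1:5,r2:-4,r3:2,r4:81
  c9: CDB Add1=28; issue MUL r4<-Mul1  regs: r0:Add2,r1:5,r2:-4,r3:2,r4:Mul1
  c10: CDB Add2=6; issue SUB r3<-Add1  regs: r0:6,r1:5,r2:-4,r3:Add1,r4:Mul1
  c11: issue SUB r4<-Add2  regs: r0:6,r1:5,r2:-4,r3:Add1,r4:Add2
  c12: stall  regs: r0:6,r1:5,r2:-4,r3:Add1,r4:Add2
  c13: stall  regs: r0:6,r1:5,r2:-4,r3:Add1,r4:Add2
  c14: CDB Mul1=-24; stall  regs: r0:6,r1:5,r2:-4,r3:Add1,r4:Add2
  c15: stall  regs: r0:6,r1:5,r2:-4,r3:Add1,r4:Add2
  c16: CDB Add1=26; issue SUB r1<-Add1  regs: r0:6,r1:Add1,r2:-4,r3:26,r4:Add2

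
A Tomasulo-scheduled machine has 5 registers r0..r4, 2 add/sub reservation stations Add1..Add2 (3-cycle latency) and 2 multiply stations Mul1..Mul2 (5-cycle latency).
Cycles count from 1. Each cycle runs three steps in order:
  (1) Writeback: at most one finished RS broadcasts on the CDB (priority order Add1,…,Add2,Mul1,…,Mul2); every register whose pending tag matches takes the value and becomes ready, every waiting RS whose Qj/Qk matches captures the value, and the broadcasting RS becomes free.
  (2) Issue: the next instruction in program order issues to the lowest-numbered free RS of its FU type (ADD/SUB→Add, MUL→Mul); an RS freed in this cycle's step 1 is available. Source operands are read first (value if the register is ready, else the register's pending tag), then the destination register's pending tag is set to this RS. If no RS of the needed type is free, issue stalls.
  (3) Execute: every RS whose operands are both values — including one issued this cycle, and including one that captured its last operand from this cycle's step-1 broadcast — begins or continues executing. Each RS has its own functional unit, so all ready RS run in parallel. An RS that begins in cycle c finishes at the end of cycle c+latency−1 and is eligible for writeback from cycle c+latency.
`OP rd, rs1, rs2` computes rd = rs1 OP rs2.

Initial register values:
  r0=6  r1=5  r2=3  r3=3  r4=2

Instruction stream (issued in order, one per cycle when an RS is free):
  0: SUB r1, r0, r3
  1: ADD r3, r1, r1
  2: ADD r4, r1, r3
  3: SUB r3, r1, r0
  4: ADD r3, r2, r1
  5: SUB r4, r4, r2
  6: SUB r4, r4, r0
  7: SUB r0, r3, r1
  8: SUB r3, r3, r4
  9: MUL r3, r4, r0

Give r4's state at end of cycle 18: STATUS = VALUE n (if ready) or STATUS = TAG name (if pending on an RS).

cycle 1: issue SUB r1<-Add1 // r0:6,r1:Add1,r2:3,r3:3,r4:2
cycle 2: issue ADD r3<-Add2 // r0:6,r1:Add1,r2:3,r3:Add2,r4:2
cycle 3: stall // r0:6,r1:Add1,r2:3,r3:Add2,r4:2
cycle 4: CDB Add1=3; issue ADD r4<-Add1 // r0:6,r1:3,r2:3,r3:Add2,r4:Add1
cycle 5: stall // r0:6,r1:3,r2:3,r3:Add2,r4:Add1
cycle 6: stall // r0:6,r1:3,r2:3,r3:Add2,r4:Add1
cycle 7: CDB Add2=6; issue SUB r3<-Add2 // r0:6,r1:3,r2:3,r3:Add2,r4:Add1
cycle 8: stall // r0:6,r1:3,r2:3,r3:Add2,r4:Add1
cycle 9: stall // r0:6,r1:3,r2:3,r3:Add2,r4:Add1
cycle 10: CDB Add1=9; issue ADD r3<-Add1 // r0:6,r1:3,r2:3,r3:Add1,r4:9
cycle 11: CDB Add2=-3; issue SUB r4<-Add2 // r0:6,r1:3,r2:3,r3:Add1,r4:Add2
cycle 12: stall // r0:6,r1:3,r2:3,r3:Add1,r4:Add2
cycle 13: CDB Add1=6; issue SUB r4<-Add1 // r0:6,r1:3,r2:3,r3:6,r4:Add1
cycle 14: CDB Add2=6; issue SUB r0<-Add2 // r0:Add2,r1:3,r2:3,r3:6,r4:Add1
cycle 15: stall // r0:Add2,r1:3,r2:3,r3:6,r4:Add1
cycle 16: stall // r0:Add2,r1:3,r2:3,r3:6,r4:Add1
cycle 17: CDB Add1=0; issue SUB r3<-Add1 // r0:Add2,r1:3,r2:3,r3:Add1,r4:0
cycle 18: CDB Add2=3; issue MUL r3<-Mul1 // r0:3,r1:3,r2:3,r3:Mul1,r4:0

STATUS = VALUE 0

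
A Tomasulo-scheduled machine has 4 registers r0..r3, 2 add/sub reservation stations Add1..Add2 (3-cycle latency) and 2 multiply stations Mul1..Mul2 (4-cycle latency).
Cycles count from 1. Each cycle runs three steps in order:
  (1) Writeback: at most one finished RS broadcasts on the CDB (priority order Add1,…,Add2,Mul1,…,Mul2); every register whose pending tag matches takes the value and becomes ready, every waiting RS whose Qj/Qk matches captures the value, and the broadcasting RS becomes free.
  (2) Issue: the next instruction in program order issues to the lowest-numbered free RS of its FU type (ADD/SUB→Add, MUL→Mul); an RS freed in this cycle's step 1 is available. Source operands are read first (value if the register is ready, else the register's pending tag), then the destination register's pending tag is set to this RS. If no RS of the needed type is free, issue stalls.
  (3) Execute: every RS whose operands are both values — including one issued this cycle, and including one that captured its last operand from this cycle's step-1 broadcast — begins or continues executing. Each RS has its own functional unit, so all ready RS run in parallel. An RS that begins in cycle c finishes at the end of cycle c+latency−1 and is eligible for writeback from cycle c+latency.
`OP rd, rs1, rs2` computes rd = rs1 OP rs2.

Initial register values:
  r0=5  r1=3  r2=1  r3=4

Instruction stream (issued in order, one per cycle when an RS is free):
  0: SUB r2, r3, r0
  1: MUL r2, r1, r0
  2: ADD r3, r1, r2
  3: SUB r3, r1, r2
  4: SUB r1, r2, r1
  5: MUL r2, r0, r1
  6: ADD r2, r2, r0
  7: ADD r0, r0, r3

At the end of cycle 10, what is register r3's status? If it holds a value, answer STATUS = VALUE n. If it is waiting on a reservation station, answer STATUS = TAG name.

STATUS = VALUE -12

c1: issue SUB r2<-Add1 | r0:5,r1:3,r2:Add1,r3:4
c2: issue MUL r2<-Mul1 | r0:5,r1:3,r2:Mul1,r3:4
c3: issue ADD r3<-Add2 | r0:5,r1:3,r2:Mul1,r3:Add2
c4: CDB Add1=-1; issue SUB r3<-Add1 | r0:5,r1:3,r2:Mul1,r3:Add1
c5: stall | r0:5,r1:3,r2:Mul1,r3:Add1
c6: CDB Mul1=15; stall | r0:5,r1:3,r2:15,r3:Add1
c7: stall | r0:5,r1:3,r2:15,r3:Add1
c8: stall | r0:5,r1:3,r2:15,r3:Add1
c9: CDB Add1=-12; issue SUB r1<-Add1 | r0:5,r1:Add1,r2:15,r3:-12
c10: CDB Add2=18; issue MUL r2<-Mul1 | r0:5,r1:Add1,r2:Mul1,r3:-12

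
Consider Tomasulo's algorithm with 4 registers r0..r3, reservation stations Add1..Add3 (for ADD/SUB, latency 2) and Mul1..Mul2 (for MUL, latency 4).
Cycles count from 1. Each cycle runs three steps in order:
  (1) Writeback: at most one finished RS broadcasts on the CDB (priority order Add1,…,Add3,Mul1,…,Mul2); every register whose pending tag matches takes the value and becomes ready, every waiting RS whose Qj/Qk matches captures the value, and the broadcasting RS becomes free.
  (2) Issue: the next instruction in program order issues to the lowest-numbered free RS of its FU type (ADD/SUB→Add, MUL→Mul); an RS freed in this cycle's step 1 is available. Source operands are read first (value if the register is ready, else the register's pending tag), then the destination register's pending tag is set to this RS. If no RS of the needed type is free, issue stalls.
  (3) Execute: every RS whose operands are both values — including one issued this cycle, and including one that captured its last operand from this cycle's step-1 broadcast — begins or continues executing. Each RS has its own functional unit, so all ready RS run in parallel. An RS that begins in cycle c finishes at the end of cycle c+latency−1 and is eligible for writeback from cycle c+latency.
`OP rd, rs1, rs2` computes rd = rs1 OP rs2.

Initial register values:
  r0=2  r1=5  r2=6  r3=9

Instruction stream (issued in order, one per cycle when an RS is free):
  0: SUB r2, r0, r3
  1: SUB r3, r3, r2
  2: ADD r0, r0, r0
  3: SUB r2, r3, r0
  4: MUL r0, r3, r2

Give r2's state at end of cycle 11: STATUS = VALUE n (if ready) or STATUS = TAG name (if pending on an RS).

c1: issue SUB r2<-Add1 | r0:2,r1:5,r2:Add1,r3:9
c2: issue SUB r3<-Add2 | r0:2,r1:5,r2:Add1,r3:Add2
c3: CDB Add1=-7; issue ADD r0<-Add1 | r0:Add1,r1:5,r2:-7,r3:Add2
c4: issue SUB r2<-Add3 | r0:Add1,r1:5,r2:Add3,r3:Add2
c5: CDB Add1=4; issue MUL r0<-Mul1 | r0:Mul1,r1:5,r2:Add3,r3:Add2
c6: CDB Add2=16 | r0:Mul1,r1:5,r2:Add3,r3:16
c7: - | r0:Mul1,r1:5,r2:Add3,r3:16
c8: CDB Add3=12 | r0:Mul1,r1:5,r2:12,r3:16
c9: - | r0:Mul1,r1:5,r2:12,r3:16
c10: - | r0:Mul1,r1:5,r2:12,r3:16
c11: - | r0:Mul1,r1:5,r2:12,r3:16

STATUS = VALUE 12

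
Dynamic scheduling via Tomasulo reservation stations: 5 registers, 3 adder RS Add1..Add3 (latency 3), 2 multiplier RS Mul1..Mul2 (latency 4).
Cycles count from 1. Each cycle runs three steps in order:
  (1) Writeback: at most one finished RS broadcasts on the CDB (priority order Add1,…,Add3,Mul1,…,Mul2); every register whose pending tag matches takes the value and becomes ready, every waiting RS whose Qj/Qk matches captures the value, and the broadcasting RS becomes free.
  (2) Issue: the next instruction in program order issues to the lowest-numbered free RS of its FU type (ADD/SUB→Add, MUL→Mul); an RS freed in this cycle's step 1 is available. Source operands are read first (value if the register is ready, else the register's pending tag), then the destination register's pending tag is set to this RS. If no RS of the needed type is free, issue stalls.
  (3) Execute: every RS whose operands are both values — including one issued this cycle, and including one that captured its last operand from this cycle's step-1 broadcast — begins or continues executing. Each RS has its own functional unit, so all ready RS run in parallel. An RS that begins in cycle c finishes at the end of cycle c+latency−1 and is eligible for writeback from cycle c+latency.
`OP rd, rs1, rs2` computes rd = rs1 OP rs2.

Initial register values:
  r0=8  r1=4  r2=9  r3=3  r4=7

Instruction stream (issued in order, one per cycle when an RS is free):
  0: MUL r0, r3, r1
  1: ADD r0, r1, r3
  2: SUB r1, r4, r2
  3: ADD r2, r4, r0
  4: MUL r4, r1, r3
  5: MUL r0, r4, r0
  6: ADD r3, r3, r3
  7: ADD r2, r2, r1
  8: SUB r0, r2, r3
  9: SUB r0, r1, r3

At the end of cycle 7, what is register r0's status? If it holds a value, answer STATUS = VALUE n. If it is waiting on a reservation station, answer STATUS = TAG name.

STATUS = TAG Mul1

  c1: issue MUL r0<-Mul1  regs: r0:Mul1,r1:4,r2:9,r3:3,r4:7
  c2: issue ADD r0<-Add1  regs: r0:Add1,r1:4,r2:9,r3:3,r4:7
  c3: issue SUB r1<-Add2  regs: r0:Add1,r1:Add2,r2:9,r3:3,r4:7
  c4: issue ADD r2<-Add3  regs: r0:Add1,r1:Add2,r2:Add3,r3:3,r4:7
  c5: CDB Add1=7; issue MUL r4<-Mul2  regs: r0:7,r1:Add2,r2:Add3,r3:3,r4:Mul2
  c6: CDB Add2=-2; stall  regs: r0:7,r1:-2,r2:Add3,r3:3,r4:Mul2
  c7: CDB Mul1=12; issue MUL r0<-Mul1  regs: r0:Mul1,r1:-2,r2:Add3,r3:3,r4:Mul2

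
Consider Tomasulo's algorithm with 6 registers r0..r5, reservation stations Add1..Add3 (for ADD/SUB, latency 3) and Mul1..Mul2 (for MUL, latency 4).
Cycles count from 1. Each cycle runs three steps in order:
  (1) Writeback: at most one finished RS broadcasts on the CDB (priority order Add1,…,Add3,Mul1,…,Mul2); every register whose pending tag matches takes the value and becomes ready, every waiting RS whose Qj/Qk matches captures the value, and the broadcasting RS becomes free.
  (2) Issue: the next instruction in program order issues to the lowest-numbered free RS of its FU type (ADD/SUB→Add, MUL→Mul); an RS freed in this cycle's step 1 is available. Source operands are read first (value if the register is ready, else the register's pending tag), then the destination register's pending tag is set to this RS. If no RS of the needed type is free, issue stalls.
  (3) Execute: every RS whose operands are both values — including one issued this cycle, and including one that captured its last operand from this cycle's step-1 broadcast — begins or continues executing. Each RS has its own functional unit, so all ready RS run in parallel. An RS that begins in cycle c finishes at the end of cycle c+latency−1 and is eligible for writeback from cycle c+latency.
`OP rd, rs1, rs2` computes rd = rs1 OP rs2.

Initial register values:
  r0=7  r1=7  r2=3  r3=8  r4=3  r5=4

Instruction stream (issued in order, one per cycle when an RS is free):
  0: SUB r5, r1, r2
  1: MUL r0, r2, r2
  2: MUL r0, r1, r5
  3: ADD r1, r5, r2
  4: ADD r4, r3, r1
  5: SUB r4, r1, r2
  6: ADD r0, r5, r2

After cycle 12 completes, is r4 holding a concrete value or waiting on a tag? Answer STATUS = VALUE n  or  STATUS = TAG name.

STATUS = VALUE 4

cycle 1: issue SUB r5<-Add1 // r0:7,r1:7,r2:3,r3:8,r4:3,r5:Add1
cycle 2: issue MUL r0<-Mul1 // r0:Mul1,r1:7,r2:3,r3:8,r4:3,r5:Add1
cycle 3: issue MUL r0<-Mul2 // r0:Mul2,r1:7,r2:3,r3:8,r4:3,r5:Add1
cycle 4: CDB Add1=4; issue ADD r1<-Add1 // r0:Mul2,r1:Add1,r2:3,r3:8,r4:3,r5:4
cycle 5: issue ADD r4<-Add2 // r0:Mul2,r1:Add1,r2:3,r3:8,r4:Add2,r5:4
cycle 6: CDB Mul1=9; issue SUB r4<-Add3 // r0:Mul2,r1:Add1,r2:3,r3:8,r4:Add3,r5:4
cycle 7: CDB Add1=7; issue ADD r0<-Add1 // r0:Add1,r1:7,r2:3,r3:8,r4:Add3,r5:4
cycle 8: CDB Mul2=28 // r0:Add1,r1:7,r2:3,r3:8,r4:Add3,r5:4
cycle 9: - // r0:Add1,r1:7,r2:3,r3:8,r4:Add3,r5:4
cycle 10: CDB Add1=7 // r0:7,r1:7,r2:3,r3:8,r4:Add3,r5:4
cycle 11: CDB Add2=15 // r0:7,r1:7,r2:3,r3:8,r4:Add3,r5:4
cycle 12: CDB Add3=4 // r0:7,r1:7,r2:3,r3:8,r4:4,r5:4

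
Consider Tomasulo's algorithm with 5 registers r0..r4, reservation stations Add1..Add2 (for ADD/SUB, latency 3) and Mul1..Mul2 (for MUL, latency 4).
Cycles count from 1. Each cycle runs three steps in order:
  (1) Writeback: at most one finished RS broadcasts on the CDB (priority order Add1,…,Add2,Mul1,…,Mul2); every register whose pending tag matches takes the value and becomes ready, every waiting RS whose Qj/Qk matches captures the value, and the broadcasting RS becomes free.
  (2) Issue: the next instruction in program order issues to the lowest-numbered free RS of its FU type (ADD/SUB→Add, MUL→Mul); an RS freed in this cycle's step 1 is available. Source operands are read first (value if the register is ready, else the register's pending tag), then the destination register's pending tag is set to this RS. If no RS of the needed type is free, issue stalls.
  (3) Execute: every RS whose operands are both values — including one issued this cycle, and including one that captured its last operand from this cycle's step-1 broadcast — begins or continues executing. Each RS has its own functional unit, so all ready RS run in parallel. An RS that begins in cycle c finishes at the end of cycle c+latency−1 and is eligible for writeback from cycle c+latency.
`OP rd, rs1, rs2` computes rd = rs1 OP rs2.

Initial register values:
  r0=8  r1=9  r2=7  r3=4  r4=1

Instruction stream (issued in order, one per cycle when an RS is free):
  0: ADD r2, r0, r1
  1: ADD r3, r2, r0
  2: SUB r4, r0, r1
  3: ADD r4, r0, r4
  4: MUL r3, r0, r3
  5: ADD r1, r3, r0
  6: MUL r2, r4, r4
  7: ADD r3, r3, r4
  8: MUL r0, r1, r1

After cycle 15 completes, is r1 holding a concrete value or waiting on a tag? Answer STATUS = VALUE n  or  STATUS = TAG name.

cycle 1: issue ADD r2<-Add1 // r0:8,r1:9,r2:Add1,r3:4,r4:1
cycle 2: issue ADD r3<-Add2 // r0:8,r1:9,r2:Add1,r3:Add2,r4:1
cycle 3: stall // r0:8,r1:9,r2:Add1,r3:Add2,r4:1
cycle 4: CDB Add1=17; issue SUB r4<-Add1 // r0:8,r1:9,r2:17,r3:Add2,r4:Add1
cycle 5: stall // r0:8,r1:9,r2:17,r3:Add2,r4:Add1
cycle 6: stall // r0:8,r1:9,r2:17,r3:Add2,r4:Add1
cycle 7: CDB Add1=-1; issue ADD r4<-Add1 // r0:8,r1:9,r2:17,r3:Add2,r4:Add1
cycle 8: CDB Add2=25; issue MUL r3<-Mul1 // r0:8,r1:9,r2:17,r3:Mul1,r4:Add1
cycle 9: issue ADD r1<-Add2 // r0:8,r1:Add2,r2:17,r3:Mul1,r4:Add1
cycle 10: CDB Add1=7; issue MUL r2<-Mul2 // r0:8,r1:Add2,r2:Mul2,r3:Mul1,r4:7
cycle 11: issue ADD r3<-Add1 // r0:8,r1:Add2,r2:Mul2,r3:Add1,r4:7
cycle 12: CDB Mul1=200; issue MUL r0<-Mul1 // r0:Mul1,r1:Add2,r2:Mul2,r3:Add1,r4:7
cycle 13: - // r0:Mul1,r1:Add2,r2:Mul2,r3:Add1,r4:7
cycle 14: CDB Mul2=49 // r0:Mul1,r1:Add2,r2:49,r3:Add1,r4:7
cycle 15: CDB Add1=207 // r0:Mul1,r1:Add2,r2:49,r3:207,r4:7

STATUS = TAG Add2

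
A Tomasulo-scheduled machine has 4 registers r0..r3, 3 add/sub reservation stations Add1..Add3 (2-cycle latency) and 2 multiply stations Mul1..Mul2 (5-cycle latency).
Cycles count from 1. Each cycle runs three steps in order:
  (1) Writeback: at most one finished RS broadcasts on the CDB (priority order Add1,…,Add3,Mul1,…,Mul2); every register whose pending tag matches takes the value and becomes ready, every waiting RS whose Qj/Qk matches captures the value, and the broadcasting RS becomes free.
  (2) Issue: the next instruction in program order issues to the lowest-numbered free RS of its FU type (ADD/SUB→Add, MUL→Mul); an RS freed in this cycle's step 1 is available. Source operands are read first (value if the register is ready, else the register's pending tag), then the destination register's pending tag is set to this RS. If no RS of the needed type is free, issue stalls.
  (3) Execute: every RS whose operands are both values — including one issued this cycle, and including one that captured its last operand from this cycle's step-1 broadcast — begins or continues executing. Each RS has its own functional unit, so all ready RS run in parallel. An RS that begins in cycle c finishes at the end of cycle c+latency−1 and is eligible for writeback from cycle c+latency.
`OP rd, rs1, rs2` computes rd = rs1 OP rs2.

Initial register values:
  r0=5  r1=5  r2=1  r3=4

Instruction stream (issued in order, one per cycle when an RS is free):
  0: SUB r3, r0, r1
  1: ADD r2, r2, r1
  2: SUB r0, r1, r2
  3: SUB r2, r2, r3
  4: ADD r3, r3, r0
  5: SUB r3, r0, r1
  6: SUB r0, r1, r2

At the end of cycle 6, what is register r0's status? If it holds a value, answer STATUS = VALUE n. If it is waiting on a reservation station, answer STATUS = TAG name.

c1: issue SUB r3<-Add1 | r0:5,r1:5,r2:1,r3:Add1
c2: issue ADD r2<-Add2 | r0:5,r1:5,r2:Add2,r3:Add1
c3: CDB Add1=0; issue SUB r0<-Add1 | r0:Add1,r1:5,r2:Add2,r3:0
c4: CDB Add2=6; issue SUB r2<-Add2 | r0:Add1,r1:5,r2:Add2,r3:0
c5: issue ADD r3<-Add3 | r0:Add1,r1:5,r2:Add2,r3:Add3
c6: CDB Add1=-1; issue SUB r3<-Add1 | r0:-1,r1:5,r2:Add2,r3:Add1

STATUS = VALUE -1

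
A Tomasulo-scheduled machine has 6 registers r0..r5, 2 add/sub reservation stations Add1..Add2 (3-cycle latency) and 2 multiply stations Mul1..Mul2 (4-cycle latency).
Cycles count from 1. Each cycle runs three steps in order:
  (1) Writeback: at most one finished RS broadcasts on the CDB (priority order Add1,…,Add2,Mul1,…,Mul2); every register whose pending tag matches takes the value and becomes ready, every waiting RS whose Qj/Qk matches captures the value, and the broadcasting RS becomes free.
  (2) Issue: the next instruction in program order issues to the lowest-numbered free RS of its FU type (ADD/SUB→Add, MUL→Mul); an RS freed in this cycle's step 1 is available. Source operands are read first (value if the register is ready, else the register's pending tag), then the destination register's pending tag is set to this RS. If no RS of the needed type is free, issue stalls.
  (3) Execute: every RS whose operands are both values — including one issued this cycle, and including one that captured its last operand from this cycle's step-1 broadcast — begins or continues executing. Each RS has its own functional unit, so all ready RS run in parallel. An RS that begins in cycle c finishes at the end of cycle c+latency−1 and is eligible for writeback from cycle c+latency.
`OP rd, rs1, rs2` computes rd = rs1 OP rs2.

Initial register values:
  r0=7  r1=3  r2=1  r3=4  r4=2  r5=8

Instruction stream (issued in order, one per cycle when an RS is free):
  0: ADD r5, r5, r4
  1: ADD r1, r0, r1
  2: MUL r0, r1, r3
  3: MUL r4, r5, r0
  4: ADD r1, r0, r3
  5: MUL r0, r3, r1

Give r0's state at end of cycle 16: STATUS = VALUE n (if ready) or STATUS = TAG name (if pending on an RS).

STATUS = VALUE 176

  c1: issue ADD r5<-Add1  regs: r0:7,r1:3,r2:1,r3:4,r4:2,r5:Add1
  c2: issue ADD r1<-Add2  regs: r0:7,r1:Add2,r2:1,r3:4,r4:2,r5:Add1
  c3: issue MUL r0<-Mul1  regs: r0:Mul1,r1:Add2,r2:1,r3:4,r4:2,r5:Add1
  c4: CDB Add1=10; issue MUL r4<-Mul2  regs: r0:Mul1,r1:Add2,r2:1,r3:4,r4:Mul2,r5:10
  c5: CDB Add2=10; issue ADD r1<-Add1  regs: r0:Mul1,r1:Add1,r2:1,r3:4,r4:Mul2,r5:10
  c6: stall  regs: r0:Mul1,r1:Add1,r2:1,r3:4,r4:Mul2,r5:10
  c7: stall  regs: r0:Mul1,r1:Add1,r2:1,r3:4,r4:Mul2,r5:10
  c8: stall  regs: r0:Mul1,r1:Add1,r2:1,r3:4,r4:Mul2,r5:10
  c9: CDB Mul1=40; issue MUL r0<-Mul1  regs: r0:Mul1,r1:Add1,r2:1,r3:4,r4:Mul2,r5:10
  c10: -  regs: r0:Mul1,r1:Add1,r2:1,r3:4,r4:Mul2,r5:10
  c11: -  regs: r0:Mul1,r1:Add1,r2:1,r3:4,r4:Mul2,r5:10
  c12: CDB Add1=44  regs: r0:Mul1,r1:44,r2:1,r3:4,r4:Mul2,r5:10
  c13: CDB Mul2=400  regs: r0:Mul1,r1:44,r2:1,r3:4,r4:400,r5:10
  c14: -  regs: r0:Mul1,r1:44,r2:1,r3:4,r4:400,r5:10
  c15: -  regs: r0:Mul1,r1:44,r2:1,r3:4,r4:400,r5:10
  c16: CDB Mul1=176  regs: r0:176,r1:44,r2:1,r3:4,r4:400,r5:10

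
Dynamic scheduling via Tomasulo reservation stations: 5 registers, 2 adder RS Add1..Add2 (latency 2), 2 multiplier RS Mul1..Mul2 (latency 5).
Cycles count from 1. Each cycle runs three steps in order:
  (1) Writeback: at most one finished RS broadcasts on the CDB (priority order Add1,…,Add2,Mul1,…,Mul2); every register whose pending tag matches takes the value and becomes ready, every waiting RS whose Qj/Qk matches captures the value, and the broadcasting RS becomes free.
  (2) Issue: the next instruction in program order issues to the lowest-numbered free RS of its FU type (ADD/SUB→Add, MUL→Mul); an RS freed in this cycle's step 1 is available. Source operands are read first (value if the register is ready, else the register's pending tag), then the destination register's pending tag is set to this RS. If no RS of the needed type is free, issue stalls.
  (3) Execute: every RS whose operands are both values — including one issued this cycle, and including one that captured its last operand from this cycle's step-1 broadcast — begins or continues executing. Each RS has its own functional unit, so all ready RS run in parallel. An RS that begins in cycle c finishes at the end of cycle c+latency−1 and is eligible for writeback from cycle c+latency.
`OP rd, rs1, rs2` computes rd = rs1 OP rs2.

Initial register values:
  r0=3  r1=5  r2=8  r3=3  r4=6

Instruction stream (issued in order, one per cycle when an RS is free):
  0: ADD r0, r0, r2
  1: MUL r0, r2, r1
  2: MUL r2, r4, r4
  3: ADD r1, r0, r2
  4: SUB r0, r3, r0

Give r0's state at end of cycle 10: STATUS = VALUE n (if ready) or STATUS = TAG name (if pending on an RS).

  c1: issue ADD r0<-Add1  regs: r0:Add1,r1:5,r2:8,r3:3,r4:6
  c2: issue MUL r0<-Mul1  regs: r0:Mul1,r1:5,r2:8,r3:3,r4:6
  c3: CDB Add1=11; issue MUL r2<-Mul2  regs: r0:Mul1,r1:5,r2:Mul2,r3:3,r4:6
  c4: issue ADD r1<-Add1  regs: r0:Mul1,r1:Add1,r2:Mul2,r3:3,r4:6
  c5: issue SUB r0<-Add2  regs: r0:Add2,r1:Add1,r2:Mul2,r3:3,r4:6
  c6: -  regs: r0:Add2,r1:Add1,r2:Mul2,r3:3,r4:6
  c7: CDB Mul1=40  regs: r0:Add2,r1:Add1,r2:Mul2,r3:3,r4:6
  c8: CDB Mul2=36  regs: r0:Add2,r1:Add1,r2:36,r3:3,r4:6
  c9: CDB Add2=-37  regs: r0:-37,r1:Add1,r2:36,r3:3,r4:6
  c10: CDB Add1=76  regs: r0:-37,r1:76,r2:36,r3:3,r4:6

STATUS = VALUE -37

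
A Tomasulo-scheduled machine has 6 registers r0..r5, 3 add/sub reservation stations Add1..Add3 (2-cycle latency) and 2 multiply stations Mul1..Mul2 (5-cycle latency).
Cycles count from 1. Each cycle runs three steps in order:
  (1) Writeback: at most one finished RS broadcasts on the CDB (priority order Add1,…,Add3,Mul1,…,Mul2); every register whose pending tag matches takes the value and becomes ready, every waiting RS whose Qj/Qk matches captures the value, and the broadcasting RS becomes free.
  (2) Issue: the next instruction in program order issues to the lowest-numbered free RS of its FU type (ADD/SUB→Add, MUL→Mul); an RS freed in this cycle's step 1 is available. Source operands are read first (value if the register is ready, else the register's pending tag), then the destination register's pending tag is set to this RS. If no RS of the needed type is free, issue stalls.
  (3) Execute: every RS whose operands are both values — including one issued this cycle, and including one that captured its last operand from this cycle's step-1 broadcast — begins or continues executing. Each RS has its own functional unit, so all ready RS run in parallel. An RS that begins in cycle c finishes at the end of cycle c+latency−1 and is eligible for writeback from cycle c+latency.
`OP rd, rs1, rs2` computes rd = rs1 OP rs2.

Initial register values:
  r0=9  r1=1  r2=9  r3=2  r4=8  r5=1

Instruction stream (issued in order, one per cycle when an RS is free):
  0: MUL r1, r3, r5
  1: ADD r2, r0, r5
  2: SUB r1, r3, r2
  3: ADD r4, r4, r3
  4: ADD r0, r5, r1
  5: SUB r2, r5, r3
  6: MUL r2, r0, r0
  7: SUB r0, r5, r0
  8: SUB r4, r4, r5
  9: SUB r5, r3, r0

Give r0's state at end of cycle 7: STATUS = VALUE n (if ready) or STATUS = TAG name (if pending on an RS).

STATUS = TAG Add3

c1: issue MUL r1<-Mul1 | r0:9,r1:Mul1,r2:9,r3:2,r4:8,r5:1
c2: issue ADD r2<-Add1 | r0:9,r1:Mul1,r2:Add1,r3:2,r4:8,r5:1
c3: issue SUB r1<-Add2 | r0:9,r1:Add2,r2:Add1,r3:2,r4:8,r5:1
c4: CDB Add1=10; issue ADD r4<-Add1 | r0:9,r1:Add2,r2:10,r3:2,r4:Add1,r5:1
c5: issue ADD r0<-Add3 | r0:Add3,r1:Add2,r2:10,r3:2,r4:Add1,r5:1
c6: CDB Add1=10; issue SUB r2<-Add1 | r0:Add3,r1:Add2,r2:Add1,r3:2,r4:10,r5:1
c7: CDB Add2=-8; issue MUL r2<-Mul2 | r0:Add3,r1:-8,r2:Mul2,r3:2,r4:10,r5:1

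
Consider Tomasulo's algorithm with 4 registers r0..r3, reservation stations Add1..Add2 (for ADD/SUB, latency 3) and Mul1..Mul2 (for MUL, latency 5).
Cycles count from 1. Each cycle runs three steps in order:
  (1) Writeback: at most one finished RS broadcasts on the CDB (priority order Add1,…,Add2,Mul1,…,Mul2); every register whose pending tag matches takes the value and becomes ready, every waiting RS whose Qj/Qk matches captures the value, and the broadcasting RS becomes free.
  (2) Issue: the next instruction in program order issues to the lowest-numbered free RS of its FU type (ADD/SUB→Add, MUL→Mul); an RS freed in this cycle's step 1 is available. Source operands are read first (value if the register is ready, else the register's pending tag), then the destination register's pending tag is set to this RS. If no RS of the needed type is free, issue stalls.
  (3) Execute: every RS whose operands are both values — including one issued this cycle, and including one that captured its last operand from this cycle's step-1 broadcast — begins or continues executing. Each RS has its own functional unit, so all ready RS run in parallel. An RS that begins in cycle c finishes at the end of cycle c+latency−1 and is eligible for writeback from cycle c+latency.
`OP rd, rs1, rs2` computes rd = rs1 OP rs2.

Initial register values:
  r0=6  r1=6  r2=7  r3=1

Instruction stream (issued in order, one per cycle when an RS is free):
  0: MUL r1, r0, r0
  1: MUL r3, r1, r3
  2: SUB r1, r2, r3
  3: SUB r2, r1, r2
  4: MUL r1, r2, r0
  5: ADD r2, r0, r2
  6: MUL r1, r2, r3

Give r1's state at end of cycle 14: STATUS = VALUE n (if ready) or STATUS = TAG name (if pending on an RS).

STATUS = TAG Mul1

cycle 1: issue MUL r1<-Mul1 // r0:6,r1:Mul1,r2:7,r3:1
cycle 2: issue MUL r3<-Mul2 // r0:6,r1:Mul1,r2:7,r3:Mul2
cycle 3: issue SUB r1<-Add1 // r0:6,r1:Add1,r2:7,r3:Mul2
cycle 4: issue SUB r2<-Add2 // r0:6,r1:Add1,r2:Add2,r3:Mul2
cycle 5: stall // r0:6,r1:Add1,r2:Add2,r3:Mul2
cycle 6: CDB Mul1=36; issue MUL r1<-Mul1 // r0:6,r1:Mul1,r2:Add2,r3:Mul2
cycle 7: stall // r0:6,r1:Mul1,r2:Add2,r3:Mul2
cycle 8: stall // r0:6,r1:Mul1,r2:Add2,r3:Mul2
cycle 9: stall // r0:6,r1:Mul1,r2:Add2,r3:Mul2
cycle 10: stall // r0:6,r1:Mul1,r2:Add2,r3:Mul2
cycle 11: CDB Mul2=36; stall // r0:6,r1:Mul1,r2:Add2,r3:36
cycle 12: stall // r0:6,r1:Mul1,r2:Add2,r3:36
cycle 13: stall // r0:6,r1:Mul1,r2:Add2,r3:36
cycle 14: CDB Add1=-29; issue ADD r2<-Add1 // r0:6,r1:Mul1,r2:Add1,r3:36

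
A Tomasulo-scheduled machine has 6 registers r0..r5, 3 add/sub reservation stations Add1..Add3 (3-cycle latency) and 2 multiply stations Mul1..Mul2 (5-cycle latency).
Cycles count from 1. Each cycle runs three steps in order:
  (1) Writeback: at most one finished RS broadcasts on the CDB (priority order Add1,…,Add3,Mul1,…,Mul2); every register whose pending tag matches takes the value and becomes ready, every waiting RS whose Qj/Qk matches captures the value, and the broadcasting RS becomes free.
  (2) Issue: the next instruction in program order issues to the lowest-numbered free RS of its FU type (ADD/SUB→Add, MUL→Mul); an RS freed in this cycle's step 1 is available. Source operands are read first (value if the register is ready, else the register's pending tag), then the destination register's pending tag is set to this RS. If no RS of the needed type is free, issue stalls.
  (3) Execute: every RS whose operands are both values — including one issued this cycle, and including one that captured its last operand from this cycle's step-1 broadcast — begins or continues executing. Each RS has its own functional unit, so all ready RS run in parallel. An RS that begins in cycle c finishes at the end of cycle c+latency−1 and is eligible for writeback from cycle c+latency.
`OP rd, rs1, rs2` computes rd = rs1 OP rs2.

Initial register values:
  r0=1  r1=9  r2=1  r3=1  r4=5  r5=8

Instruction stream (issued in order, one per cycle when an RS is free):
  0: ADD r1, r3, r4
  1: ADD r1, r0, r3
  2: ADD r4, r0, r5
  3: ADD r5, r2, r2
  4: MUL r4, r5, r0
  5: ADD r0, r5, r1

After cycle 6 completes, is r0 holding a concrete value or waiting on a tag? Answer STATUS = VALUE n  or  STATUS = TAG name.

cycle 1: issue ADD r1<-Add1 // r0:1,r1:Add1,r2:1,r3:1,r4:5,r5:8
cycle 2: issue ADD r1<-Add2 // r0:1,r1:Add2,r2:1,r3:1,r4:5,r5:8
cycle 3: issue ADD r4<-Add3 // r0:1,r1:Add2,r2:1,r3:1,r4:Add3,r5:8
cycle 4: CDB Add1=6; issue ADD r5<-Add1 // r0:1,r1:Add2,r2:1,r3:1,r4:Add3,r5:Add1
cycle 5: CDB Add2=2; issue MUL r4<-Mul1 // r0:1,r1:2,r2:1,r3:1,r4:Mul1,r5:Add1
cycle 6: CDB Add3=9; issue ADD r0<-Add2 // r0:Add2,r1:2,r2:1,r3:1,r4:Mul1,r5:Add1

STATUS = TAG Add2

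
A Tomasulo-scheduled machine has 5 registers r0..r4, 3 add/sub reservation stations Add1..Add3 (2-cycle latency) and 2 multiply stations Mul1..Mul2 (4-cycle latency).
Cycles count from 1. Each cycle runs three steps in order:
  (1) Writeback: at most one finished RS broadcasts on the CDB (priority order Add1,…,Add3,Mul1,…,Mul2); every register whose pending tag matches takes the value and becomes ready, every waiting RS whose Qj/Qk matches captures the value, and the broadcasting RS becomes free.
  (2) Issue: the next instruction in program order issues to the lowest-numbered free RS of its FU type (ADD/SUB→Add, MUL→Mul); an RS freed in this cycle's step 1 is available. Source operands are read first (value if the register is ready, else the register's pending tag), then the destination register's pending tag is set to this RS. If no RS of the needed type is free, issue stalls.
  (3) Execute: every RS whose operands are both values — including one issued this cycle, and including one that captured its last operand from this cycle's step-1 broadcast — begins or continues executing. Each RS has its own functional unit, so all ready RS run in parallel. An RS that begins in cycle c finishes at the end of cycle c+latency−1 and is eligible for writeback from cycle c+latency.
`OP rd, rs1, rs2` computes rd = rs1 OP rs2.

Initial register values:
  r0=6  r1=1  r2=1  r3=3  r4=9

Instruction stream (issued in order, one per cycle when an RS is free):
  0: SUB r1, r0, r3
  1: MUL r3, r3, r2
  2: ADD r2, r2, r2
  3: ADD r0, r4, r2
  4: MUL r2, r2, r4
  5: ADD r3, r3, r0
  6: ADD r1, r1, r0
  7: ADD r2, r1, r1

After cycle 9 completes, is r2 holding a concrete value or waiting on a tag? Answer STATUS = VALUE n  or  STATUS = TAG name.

cycle 1: issue SUB r1<-Add1 // r0:6,r1:Add1,r2:1,r3:3,r4:9
cycle 2: issue MUL r3<-Mul1 // r0:6,r1:Add1,r2:1,r3:Mul1,r4:9
cycle 3: CDB Add1=3; issue ADD r2<-Add1 // r0:6,r1:3,r2:Add1,r3:Mul1,r4:9
cycle 4: issue ADD r0<-Add2 // r0:Add2,r1:3,r2:Add1,r3:Mul1,r4:9
cycle 5: CDB Add1=2; issue MUL r2<-Mul2 // r0:Add2,r1:3,r2:Mul2,r3:Mul1,r4:9
cycle 6: CDB Mul1=3; issue ADD r3<-Add1 // r0:Add2,r1:3,r2:Mul2,r3:Add1,r4:9
cycle 7: CDB Add2=11; issue ADD r1<-Add2 // r0:11,r1:Add2,r2:Mul2,r3:Add1,r4:9
cycle 8: issue ADD r2<-Add3 // r0:11,r1:Add2,r2:Add3,r3:Add1,r4:9
cycle 9: CDB Add1=14 // r0:11,r1:Add2,r2:Add3,r3:14,r4:9

STATUS = TAG Add3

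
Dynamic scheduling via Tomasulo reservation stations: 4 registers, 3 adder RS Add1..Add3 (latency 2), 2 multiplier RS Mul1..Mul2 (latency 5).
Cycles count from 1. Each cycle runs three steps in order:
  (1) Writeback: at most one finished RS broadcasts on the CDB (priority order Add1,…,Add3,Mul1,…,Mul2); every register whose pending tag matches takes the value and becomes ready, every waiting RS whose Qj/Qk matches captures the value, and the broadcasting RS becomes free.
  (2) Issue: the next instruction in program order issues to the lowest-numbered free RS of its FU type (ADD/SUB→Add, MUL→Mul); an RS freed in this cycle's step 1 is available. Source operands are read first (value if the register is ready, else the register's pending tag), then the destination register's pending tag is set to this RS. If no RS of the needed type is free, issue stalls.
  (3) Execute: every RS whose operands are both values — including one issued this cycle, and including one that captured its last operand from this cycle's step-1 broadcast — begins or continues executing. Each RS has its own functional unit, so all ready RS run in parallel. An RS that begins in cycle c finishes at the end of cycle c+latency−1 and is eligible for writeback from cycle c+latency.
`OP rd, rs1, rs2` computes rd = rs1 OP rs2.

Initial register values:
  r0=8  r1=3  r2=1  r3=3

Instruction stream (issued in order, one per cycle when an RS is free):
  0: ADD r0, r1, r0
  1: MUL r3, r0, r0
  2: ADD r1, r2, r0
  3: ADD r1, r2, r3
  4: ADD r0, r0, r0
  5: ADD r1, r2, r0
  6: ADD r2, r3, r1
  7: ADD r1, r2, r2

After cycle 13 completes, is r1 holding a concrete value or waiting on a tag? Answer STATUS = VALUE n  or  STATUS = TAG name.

cycle 1: issue ADD r0<-Add1 // r0:Add1,r1:3,r2:1,r3:3
cycle 2: issue MUL r3<-Mul1 // r0:Add1,r1:3,r2:1,r3:Mul1
cycle 3: CDB Add1=11; issue ADD r1<-Add1 // r0:11,r1:Add1,r2:1,r3:Mul1
cycle 4: issue ADD r1<-Add2 // r0:11,r1:Add2,r2:1,r3:Mul1
cycle 5: CDB Add1=12; issue ADD r0<-Add1 // r0:Add1,r1:Add2,r2:1,r3:Mul1
cycle 6: issue ADD r1<-Add3 // r0:Add1,r1:Add3,r2:1,r3:Mul1
cycle 7: CDB Add1=22; issue ADD r2<-Add1 // r0:22,r1:Add3,r2:Add1,r3:Mul1
cycle 8: CDB Mul1=121; stall // r0:22,r1:Add3,r2:Add1,r3:121
cycle 9: CDB Add3=23; issue ADD r1<-Add3 // r0:22,r1:Add3,r2:Add1,r3:121
cycle 10: CDB Add2=122 // r0:22,r1:Add3,r2:Add1,r3:121
cycle 11: CDB Add1=144 // r0:22,r1:Add3,r2:144,r3:121
cycle 12: - // r0:22,r1:Add3,r2:144,r3:121
cycle 13: CDB Add3=288 // r0:22,r1:288,r2:144,r3:121

STATUS = VALUE 288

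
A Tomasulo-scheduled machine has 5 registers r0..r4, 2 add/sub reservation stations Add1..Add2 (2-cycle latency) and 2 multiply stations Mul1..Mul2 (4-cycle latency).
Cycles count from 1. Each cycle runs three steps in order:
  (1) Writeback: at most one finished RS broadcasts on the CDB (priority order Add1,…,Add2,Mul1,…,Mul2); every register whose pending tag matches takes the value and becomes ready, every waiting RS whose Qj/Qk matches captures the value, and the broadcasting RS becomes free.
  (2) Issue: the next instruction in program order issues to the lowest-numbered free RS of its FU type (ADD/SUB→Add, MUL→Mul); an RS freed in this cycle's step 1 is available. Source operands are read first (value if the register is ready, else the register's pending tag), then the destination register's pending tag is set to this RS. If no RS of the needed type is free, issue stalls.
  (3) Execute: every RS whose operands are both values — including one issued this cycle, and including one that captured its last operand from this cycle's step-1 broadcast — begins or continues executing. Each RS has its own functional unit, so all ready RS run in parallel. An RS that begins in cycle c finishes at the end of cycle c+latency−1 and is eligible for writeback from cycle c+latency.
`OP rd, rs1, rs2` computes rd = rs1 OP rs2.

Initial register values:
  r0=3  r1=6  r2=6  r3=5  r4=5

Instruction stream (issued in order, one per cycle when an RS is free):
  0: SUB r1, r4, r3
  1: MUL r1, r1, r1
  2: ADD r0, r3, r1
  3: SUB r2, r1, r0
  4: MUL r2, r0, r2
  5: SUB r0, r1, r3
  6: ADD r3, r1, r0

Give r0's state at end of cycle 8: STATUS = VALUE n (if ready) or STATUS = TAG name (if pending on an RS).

STATUS = TAG Add1

  c1: issue SUB r1<-Add1  regs: r0:3,r1:Add1,r2:6,r3:5,r4:5
  c2: issue MUL r1<-Mul1  regs: r0:3,r1:Mul1,r2:6,r3:5,r4:5
  c3: CDB Add1=0; issue ADD r0<-Add1  regs: r0:Add1,r1:Mul1,r2:6,r3:5,r4:5
  c4: issue SUB r2<-Add2  regs: r0:Add1,r1:Mul1,r2:Add2,r3:5,r4:5
  c5: issue MUL r2<-Mul2  regs: r0:Add1,r1:Mul1,r2:Mul2,r3:5,r4:5
  c6: stall  regs: r0:Add1,r1:Mul1,r2:Mul2,r3:5,r4:5
  c7: CDB Mul1=0; stall  regs: r0:Add1,r1:0,r2:Mul2,r3:5,r4:5
  c8: stall  regs: r0:Add1,r1:0,r2:Mul2,r3:5,r4:5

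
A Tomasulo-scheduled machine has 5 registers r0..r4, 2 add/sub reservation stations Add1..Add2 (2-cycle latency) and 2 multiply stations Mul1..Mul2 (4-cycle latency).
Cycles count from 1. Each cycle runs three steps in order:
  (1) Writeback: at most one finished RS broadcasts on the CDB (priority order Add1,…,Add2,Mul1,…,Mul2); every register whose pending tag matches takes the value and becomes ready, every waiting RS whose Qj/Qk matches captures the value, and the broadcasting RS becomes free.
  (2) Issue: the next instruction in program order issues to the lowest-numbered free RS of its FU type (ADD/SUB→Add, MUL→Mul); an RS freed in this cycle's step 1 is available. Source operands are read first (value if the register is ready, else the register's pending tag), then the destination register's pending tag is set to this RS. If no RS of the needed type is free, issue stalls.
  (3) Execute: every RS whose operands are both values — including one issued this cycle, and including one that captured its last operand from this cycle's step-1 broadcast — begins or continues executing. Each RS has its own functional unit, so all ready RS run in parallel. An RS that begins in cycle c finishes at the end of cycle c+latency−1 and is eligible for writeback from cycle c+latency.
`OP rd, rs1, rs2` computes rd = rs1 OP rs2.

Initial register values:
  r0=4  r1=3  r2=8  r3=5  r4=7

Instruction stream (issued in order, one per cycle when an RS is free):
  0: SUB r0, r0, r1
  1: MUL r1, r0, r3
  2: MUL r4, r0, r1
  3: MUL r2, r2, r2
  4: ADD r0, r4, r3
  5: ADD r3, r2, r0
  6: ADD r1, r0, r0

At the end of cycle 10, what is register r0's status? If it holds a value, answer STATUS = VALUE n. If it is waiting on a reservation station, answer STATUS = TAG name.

STATUS = TAG Add1

cycle 1: issue SUB r0<-Add1 // r0:Add1,r1:3,r2:8,r3:5,r4:7
cycle 2: issue MUL r1<-Mul1 // r0:Add1,r1:Mul1,r2:8,r3:5,r4:7
cycle 3: CDB Add1=1; issue MUL r4<-Mul2 // r0:1,r1:Mul1,r2:8,r3:5,r4:Mul2
cycle 4: stall // r0:1,r1:Mul1,r2:8,r3:5,r4:Mul2
cycle 5: stall // r0:1,r1:Mul1,r2:8,r3:5,r4:Mul2
cycle 6: stall // r0:1,r1:Mul1,r2:8,r3:5,r4:Mul2
cycle 7: CDB Mul1=5; issue MUL r2<-Mul1 // r0:1,r1:5,r2:Mul1,r3:5,r4:Mul2
cycle 8: issue ADD r0<-Add1 // r0:Add1,r1:5,r2:Mul1,r3:5,r4:Mul2
cycle 9: issue ADD r3<-Add2 // r0:Add1,r1:5,r2:Mul1,r3:Add2,r4:Mul2
cycle 10: stall // r0:Add1,r1:5,r2:Mul1,r3:Add2,r4:Mul2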